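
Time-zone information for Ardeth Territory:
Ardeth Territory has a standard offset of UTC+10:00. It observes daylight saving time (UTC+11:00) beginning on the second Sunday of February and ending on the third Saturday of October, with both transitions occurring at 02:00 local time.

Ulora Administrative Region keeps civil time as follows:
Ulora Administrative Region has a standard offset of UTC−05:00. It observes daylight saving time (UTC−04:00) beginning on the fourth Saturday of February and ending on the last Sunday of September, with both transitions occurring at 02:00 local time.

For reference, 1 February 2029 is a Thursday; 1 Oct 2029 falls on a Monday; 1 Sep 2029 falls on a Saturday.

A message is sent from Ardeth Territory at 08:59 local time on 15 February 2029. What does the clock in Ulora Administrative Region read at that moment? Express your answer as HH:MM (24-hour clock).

16:59

1 February 2029 is a Thursday, so the first Sunday is February 4 and the second is February 11.
1 October 2029 is a Monday, so the first Saturday is October 6 and the third is October 20.
15 February 2029 lies within the daylight-saving period (11 February – 20 October), so Ardeth Territory is on daylight time, UTC+11:00.
08:59 Ardeth Territory − 11h = 21:59 UTC (rolling into the previous day, 14 February 2029).
1 February 2029 is a Thursday, so the first Saturday is February 3 and the fourth is February 24.
1 September 2029 is a Saturday, so Sundays fall on 2, 9, 16, 23, 30; the last is September 30.
At the standard offset (UTC−05:00), 21:59 UTC − 5h = 16:59 Ulora Administrative Region standard time.
The standard-time date in Ulora Administrative Region, 14 February 2029, is outside the daylight-saving period (24 February – 30 September), so Ulora Administrative Region is on standard time, UTC−05:00.
21:59 UTC − 5h = 16:59 Ulora Administrative Region.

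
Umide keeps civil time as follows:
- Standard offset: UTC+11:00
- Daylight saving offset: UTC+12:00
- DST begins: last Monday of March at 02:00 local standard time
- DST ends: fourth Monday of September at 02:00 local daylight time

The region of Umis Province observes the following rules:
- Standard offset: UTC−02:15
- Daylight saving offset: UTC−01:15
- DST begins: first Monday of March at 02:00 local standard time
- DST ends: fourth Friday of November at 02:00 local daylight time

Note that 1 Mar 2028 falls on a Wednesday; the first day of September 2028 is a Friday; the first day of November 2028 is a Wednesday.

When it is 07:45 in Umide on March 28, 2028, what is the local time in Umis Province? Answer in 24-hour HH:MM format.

18:30

1 March 2028 is a Wednesday, so Mondays fall on 6, 13, 20, 27; the last is March 27.
1 September 2028 is a Friday, so the first Monday is September 4 and the fourth is September 25.
Daylight saving runs 27 March – 25 September; March 28, 2028 is inside that window, so Umide is at UTC+12:00.
07:45 Umide − 12h = 19:45 UTC (rolling into the previous day, 27 March 2028).
1 March 2028 is a Wednesday, so the first Monday is March 6.
1 November 2028 is a Wednesday, so the first Friday is November 3 and the fourth is November 24.
At the standard offset (UTC−02:15), 19:45 UTC − 2h15m = 17:30 Umis Province standard time.
The standard-time date in Umis Province, March 27, 2028, lies within the daylight-saving period (6 March – 24 November), so Umis Province is on daylight time, UTC−01:15.
19:45 UTC − 1h15m = 18:30 Umis Province.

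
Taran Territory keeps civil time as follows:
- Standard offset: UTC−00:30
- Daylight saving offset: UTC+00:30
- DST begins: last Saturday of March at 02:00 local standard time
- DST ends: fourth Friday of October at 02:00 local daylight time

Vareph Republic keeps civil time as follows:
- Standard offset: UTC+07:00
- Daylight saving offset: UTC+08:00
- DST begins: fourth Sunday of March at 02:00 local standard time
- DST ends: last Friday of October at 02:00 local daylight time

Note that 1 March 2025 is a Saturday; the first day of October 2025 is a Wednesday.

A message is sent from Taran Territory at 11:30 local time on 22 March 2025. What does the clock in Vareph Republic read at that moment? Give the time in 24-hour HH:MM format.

1 March 2025 is a Saturday, so Saturdays fall on 1, 8, 15, 22, 29; the last is March 29.
1 October 2025 is a Wednesday, so the first Friday is October 3 and the fourth is October 24.
22 March 2025 is outside the daylight-saving period (29 March – 24 October), so Taran Territory is on standard time, UTC−00:30.
11:30 Taran Territory + 0h30m = 12:00 UTC.
1 March 2025 is a Saturday, so the first Sunday is March 2 and the fourth is March 23.
1 October 2025 is a Wednesday, so Fridays fall on 3, 10, 17, 24, 31; the last is October 31.
At the standard offset (UTC+07:00), 12:00 UTC + 7h = 19:00 Vareph Republic standard time.
The standard-time date in Vareph Republic, 22 March 2025, does not fall between 23 March and 31 October, so daylight saving is not in effect and Vareph Republic is at UTC+07:00.
12:00 UTC + 7h = 19:00 Vareph Republic.

19:00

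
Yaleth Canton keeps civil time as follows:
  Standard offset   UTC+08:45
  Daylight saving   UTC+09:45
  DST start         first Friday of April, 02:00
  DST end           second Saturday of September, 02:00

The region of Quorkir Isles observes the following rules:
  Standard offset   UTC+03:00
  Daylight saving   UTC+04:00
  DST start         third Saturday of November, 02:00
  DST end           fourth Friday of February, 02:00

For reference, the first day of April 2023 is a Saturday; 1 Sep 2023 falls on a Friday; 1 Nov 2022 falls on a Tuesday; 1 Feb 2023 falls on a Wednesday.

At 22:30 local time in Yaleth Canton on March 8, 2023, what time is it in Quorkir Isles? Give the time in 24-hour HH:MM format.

16:45

1 April 2023 is a Saturday, so the first Friday is April 7.
1 September 2023 is a Friday, so the first Saturday is September 2 and the second is September 9.
March 8, 2023 does not fall between 7 April and 9 September, so daylight saving is not in effect and Yaleth Canton is at UTC+08:45.
22:30 Yaleth Canton − 8h45m = 13:45 UTC.
1 November 2022 is a Tuesday, so the first Saturday is November 5 and the third is November 19.
1 February 2023 is a Wednesday, so the first Friday is February 3 and the fourth is February 24.
At the standard offset (UTC+03:00), 13:45 UTC + 3h = 16:45 Quorkir Isles standard time.
The standard-time date in Quorkir Isles, March 8, 2023, does not fall between 19 November 2022 and 24 February 2023, so daylight saving is not in effect and Quorkir Isles is at UTC+03:00.
13:45 UTC + 3h = 16:45 Quorkir Isles.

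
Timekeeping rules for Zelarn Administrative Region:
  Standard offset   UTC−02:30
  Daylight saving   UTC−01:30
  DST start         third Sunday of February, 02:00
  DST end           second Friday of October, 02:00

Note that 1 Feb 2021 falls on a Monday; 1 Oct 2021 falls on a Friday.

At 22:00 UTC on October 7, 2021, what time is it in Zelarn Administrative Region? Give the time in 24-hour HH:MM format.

20:30

1 February 2021 is a Monday, so the first Sunday is February 7 and the third is February 21.
1 October 2021 is a Friday, so the first Friday is October 1 and the second is October 8.
At the standard offset (UTC−02:30), 22:00 UTC − 2h30m = 19:30 Zelarn Administrative Region standard time.
Daylight saving runs 21 February – 8 October; the standard-time date in Zelarn Administrative Region, October 7, 2021, is inside that window, so Zelarn Administrative Region is at UTC−01:30.
22:00 UTC − 1h30m = 20:30 local.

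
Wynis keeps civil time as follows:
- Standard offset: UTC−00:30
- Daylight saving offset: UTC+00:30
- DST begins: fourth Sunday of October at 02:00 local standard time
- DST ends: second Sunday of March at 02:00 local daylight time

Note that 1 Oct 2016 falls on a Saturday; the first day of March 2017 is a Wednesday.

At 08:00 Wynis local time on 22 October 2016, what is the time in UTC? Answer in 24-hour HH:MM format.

08:30

1 October 2016 is a Saturday, so the first Sunday is October 2 and the fourth is October 23.
1 March 2017 is a Wednesday, so the first Sunday is March 5 and the second is March 12.
22 October 2016 is outside the daylight-saving period (23 October 2016 – 12 March 2017), so Wynis is on standard time, UTC−00:30.
08:00 local + 0h30m = 08:30 UTC.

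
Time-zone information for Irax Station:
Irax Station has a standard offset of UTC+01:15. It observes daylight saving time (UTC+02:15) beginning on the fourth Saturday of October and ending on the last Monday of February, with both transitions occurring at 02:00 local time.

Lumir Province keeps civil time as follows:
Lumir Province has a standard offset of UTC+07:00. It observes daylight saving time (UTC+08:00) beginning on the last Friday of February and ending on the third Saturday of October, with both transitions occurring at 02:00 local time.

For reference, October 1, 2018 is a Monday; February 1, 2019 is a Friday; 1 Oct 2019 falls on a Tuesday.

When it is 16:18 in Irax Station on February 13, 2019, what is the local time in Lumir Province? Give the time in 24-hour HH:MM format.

1 October 2018 is a Monday, so the first Saturday is October 6 and the fourth is October 27.
1 February 2019 is a Friday, so Mondays fall on 4, 11, 18, 25; the last is February 25.
February 13, 2019 lies within the daylight-saving period (27 October 2018 – 25 February 2019), so Irax Station is on daylight time, UTC+02:15.
16:18 Irax Station − 2h15m = 14:03 UTC.
1 February 2019 is a Friday, so Fridays fall on 1, 8, 15, 22; the last is February 22.
1 October 2019 is a Tuesday, so the first Saturday is October 5 and the third is October 19.
At the standard offset (UTC+07:00), 14:03 UTC + 7h = 21:03 Lumir Province standard time.
The standard-time date in Lumir Province, February 13, 2019, is outside the daylight-saving period (22 February – 19 October), so Lumir Province is on standard time, UTC+07:00.
14:03 UTC + 7h = 21:03 Lumir Province.

21:03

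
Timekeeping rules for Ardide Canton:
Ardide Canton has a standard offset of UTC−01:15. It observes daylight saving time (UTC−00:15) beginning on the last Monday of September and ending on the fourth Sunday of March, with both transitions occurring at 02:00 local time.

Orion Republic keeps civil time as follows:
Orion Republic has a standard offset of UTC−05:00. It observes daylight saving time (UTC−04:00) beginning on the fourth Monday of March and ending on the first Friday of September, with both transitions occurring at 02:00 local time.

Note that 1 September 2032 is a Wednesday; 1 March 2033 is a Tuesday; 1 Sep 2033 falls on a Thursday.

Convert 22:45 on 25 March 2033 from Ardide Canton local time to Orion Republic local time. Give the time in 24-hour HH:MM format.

1 September 2032 is a Wednesday, so Mondays fall on 6, 13, 20, 27; the last is September 27.
1 March 2033 is a Tuesday, so the first Sunday is March 6 and the fourth is March 27.
Daylight saving runs 27 September 2032 – 27 March 2033; 25 March 2033 is inside that window, so Ardide Canton is at UTC−00:15.
22:45 Ardide Canton + 0h15m = 23:00 UTC.
1 March 2033 is a Tuesday, so the first Monday is March 7 and the fourth is March 28.
1 September 2033 is a Thursday, so the first Friday is September 2.
At the standard offset (UTC−05:00), 23:00 UTC − 5h = 18:00 Orion Republic standard time.
The standard-time date in Orion Republic, 25 March 2033, does not fall between 28 March and 2 September, so daylight saving is not in effect and Orion Republic is at UTC−05:00.
23:00 UTC − 5h = 18:00 Orion Republic.

18:00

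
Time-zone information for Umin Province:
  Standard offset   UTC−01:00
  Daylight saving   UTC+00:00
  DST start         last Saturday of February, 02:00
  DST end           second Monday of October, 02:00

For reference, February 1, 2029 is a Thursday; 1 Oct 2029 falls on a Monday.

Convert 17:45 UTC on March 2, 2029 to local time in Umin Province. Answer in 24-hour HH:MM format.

17:45

1 February 2029 is a Thursday, so Saturdays fall on 3, 10, 17, 24; the last is February 24.
1 October 2029 is a Monday, so the first Monday is October 1 and the second is October 8.
At the standard offset (UTC−01:00), 17:45 UTC − 1h = 16:45 Umin Province standard time.
Daylight saving runs 24 February – 8 October; the standard-time date in Umin Province, March 2, 2029, is inside that window, so Umin Province is at UTC+00:00.
17:45 UTC + 0h = 17:45 local.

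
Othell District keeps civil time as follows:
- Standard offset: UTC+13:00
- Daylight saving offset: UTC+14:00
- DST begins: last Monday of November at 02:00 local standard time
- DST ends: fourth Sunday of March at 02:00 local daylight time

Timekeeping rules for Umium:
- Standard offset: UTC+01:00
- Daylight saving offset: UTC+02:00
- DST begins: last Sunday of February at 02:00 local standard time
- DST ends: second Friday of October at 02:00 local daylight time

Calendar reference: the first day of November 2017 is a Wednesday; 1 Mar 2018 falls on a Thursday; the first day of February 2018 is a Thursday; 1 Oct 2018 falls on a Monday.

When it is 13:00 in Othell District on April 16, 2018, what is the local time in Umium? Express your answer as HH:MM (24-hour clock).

02:00

1 November 2017 is a Wednesday, so Mondays fall on 6, 13, 20, 27; the last is November 27.
1 March 2018 is a Thursday, so the first Sunday is March 4 and the fourth is March 25.
April 16, 2018 is outside the daylight-saving period (27 November 2017 – 25 March 2018), so Othell District is on standard time, UTC+13:00.
13:00 Othell District − 13h = 00:00 UTC.
1 February 2018 is a Thursday, so Sundays fall on 4, 11, 18, 25; the last is February 25.
1 October 2018 is a Monday, so the first Friday is October 5 and the second is October 12.
At the standard offset (UTC+01:00), 00:00 UTC + 1h = 01:00 Umium standard time.
Daylight saving runs 25 February – 12 October; the standard-time date in Umium, April 16, 2018, is inside that window, so Umium is at UTC+02:00.
00:00 UTC + 2h = 02:00 Umium.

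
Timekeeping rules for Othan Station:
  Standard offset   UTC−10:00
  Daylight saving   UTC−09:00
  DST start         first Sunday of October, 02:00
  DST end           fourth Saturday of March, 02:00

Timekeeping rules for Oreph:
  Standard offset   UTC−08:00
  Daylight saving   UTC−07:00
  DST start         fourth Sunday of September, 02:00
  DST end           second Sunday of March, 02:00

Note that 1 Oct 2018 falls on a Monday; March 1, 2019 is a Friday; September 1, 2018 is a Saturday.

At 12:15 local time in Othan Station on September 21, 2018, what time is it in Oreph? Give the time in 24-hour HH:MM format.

14:15

1 October 2018 is a Monday, so the first Sunday is October 7.
1 March 2019 is a Friday, so the first Saturday is March 2 and the fourth is March 23.
September 21, 2018 does not fall between 7 October 2018 and 23 March 2019, so daylight saving is not in effect and Othan Station is at UTC−10:00.
12:15 Othan Station + 10h = 22:15 UTC.
1 September 2018 is a Saturday, so the first Sunday is September 2 and the fourth is September 23.
1 March 2019 is a Friday, so the first Sunday is March 3 and the second is March 10.
At the standard offset (UTC−08:00), 22:15 UTC − 8h = 14:15 Oreph standard time.
The standard-time date in Oreph, September 21, 2018, is outside the daylight-saving period (23 September 2018 – 10 March 2019), so Oreph is on standard time, UTC−08:00.
22:15 UTC − 8h = 14:15 Oreph.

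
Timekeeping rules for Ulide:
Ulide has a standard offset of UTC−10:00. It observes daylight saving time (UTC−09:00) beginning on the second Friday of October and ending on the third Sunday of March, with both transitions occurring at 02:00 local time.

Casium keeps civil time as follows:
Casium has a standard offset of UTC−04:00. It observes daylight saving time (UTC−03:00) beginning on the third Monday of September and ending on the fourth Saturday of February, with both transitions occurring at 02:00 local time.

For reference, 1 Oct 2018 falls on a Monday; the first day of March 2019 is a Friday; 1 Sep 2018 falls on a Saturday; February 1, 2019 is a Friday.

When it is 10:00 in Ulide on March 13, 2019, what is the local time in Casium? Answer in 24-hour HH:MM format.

1 October 2018 is a Monday, so the first Friday is October 5 and the second is October 12.
1 March 2019 is a Friday, so the first Sunday is March 3 and the third is March 17.
Daylight saving runs 12 October 2018 – 17 March 2019; March 13, 2019 is inside that window, so Ulide is at UTC−09:00.
10:00 Ulide + 9h = 19:00 UTC.
1 September 2018 is a Saturday, so the first Monday is September 3 and the third is September 17.
1 February 2019 is a Friday, so the first Saturday is February 2 and the fourth is February 23.
At the standard offset (UTC−04:00), 19:00 UTC − 4h = 15:00 Casium standard time.
The standard-time date in Casium, March 13, 2019, is outside the daylight-saving period (17 September 2018 – 23 February 2019), so Casium is on standard time, UTC−04:00.
19:00 UTC − 4h = 15:00 Casium.

15:00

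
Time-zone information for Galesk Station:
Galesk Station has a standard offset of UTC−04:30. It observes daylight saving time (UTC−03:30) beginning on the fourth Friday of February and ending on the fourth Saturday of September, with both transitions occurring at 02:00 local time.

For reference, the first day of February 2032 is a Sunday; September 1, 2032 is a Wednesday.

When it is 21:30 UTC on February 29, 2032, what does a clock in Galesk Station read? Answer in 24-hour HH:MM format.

1 February 2032 is a Sunday, so the first Friday is February 6 and the fourth is February 27.
1 September 2032 is a Wednesday, so the first Saturday is September 4 and the fourth is September 25.
At the standard offset (UTC−04:30), 21:30 UTC − 4h30m = 17:00 Galesk Station standard time.
The standard-time date in Galesk Station, February 29, 2032, falls between 27 February and 25 September, so daylight saving is in effect and Galesk Station is at UTC−03:30.
21:30 UTC − 3h30m = 18:00 local.

18:00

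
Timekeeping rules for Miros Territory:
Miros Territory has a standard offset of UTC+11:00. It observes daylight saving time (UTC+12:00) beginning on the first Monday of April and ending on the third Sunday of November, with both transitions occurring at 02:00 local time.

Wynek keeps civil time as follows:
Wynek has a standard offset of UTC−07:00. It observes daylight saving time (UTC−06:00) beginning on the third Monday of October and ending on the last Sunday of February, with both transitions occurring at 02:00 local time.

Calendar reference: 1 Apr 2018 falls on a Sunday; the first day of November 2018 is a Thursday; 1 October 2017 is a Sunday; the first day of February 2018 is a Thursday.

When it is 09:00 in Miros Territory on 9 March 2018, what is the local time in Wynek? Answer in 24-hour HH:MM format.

15:00

1 April 2018 is a Sunday, so the first Monday is April 2.
1 November 2018 is a Thursday, so the first Sunday is November 4 and the third is November 18.
9 March 2018 is outside the daylight-saving period (2 April – 18 November), so Miros Territory is on standard time, UTC+11:00.
09:00 Miros Territory − 11h = 22:00 UTC (rolling into the previous day, 8 March 2018).
1 October 2017 is a Sunday, so the first Monday is October 2 and the third is October 16.
1 February 2018 is a Thursday, so Sundays fall on 4, 11, 18, 25; the last is February 25.
At the standard offset (UTC−07:00), 22:00 UTC − 7h = 15:00 Wynek standard time.
Daylight saving runs 16 October 2017 – 25 February 2018; the standard-time date in Wynek, 8 March 2018, is outside that window, so Wynek is on standard time at UTC−07:00.
22:00 UTC − 7h = 15:00 Wynek.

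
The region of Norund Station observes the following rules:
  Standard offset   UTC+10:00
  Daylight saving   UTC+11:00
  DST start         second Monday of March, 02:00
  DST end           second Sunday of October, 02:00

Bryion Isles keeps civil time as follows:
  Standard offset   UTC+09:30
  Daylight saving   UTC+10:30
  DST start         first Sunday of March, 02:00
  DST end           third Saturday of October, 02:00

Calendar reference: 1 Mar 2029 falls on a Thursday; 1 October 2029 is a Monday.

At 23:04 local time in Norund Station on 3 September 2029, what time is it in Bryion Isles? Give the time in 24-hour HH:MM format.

22:34

1 March 2029 is a Thursday, so the first Monday is March 5 and the second is March 12.
1 October 2029 is a Monday, so the first Sunday is October 7 and the second is October 14.
3 September 2029 falls between 12 March and 14 October, so daylight saving is in effect and Norund Station is at UTC+11:00.
23:04 Norund Station − 11h = 12:04 UTC.
1 March 2029 is a Thursday, so the first Sunday is March 4.
1 October 2029 is a Monday, so the first Saturday is October 6 and the third is October 20.
At the standard offset (UTC+09:30), 12:04 UTC + 9h30m = 21:34 Bryion Isles standard time.
Daylight saving runs 4 March – 20 October; the standard-time date in Bryion Isles, 3 September 2029, is inside that window, so Bryion Isles is at UTC+10:30.
12:04 UTC + 10h30m = 22:34 Bryion Isles.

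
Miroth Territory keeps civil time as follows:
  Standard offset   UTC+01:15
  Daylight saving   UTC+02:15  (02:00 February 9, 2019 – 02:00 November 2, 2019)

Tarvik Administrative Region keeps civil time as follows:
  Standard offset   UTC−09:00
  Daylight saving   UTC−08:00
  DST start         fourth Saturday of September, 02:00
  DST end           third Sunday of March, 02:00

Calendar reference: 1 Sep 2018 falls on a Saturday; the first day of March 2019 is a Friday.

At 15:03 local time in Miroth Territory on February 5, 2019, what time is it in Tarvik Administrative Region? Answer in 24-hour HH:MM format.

February 5, 2019 does not fall between 9 February and 2 November, so daylight saving is not in effect and Miroth Territory is at UTC+01:15.
15:03 Miroth Territory − 1h15m = 13:48 UTC.
1 September 2018 is a Saturday, so the first Saturday is September 1 and the fourth is September 22.
1 March 2019 is a Friday, so the first Sunday is March 3 and the third is March 17.
At the standard offset (UTC−09:00), 13:48 UTC − 9h = 04:48 Tarvik Administrative Region standard time.
Daylight saving runs 22 September 2018 – 17 March 2019; the standard-time date in Tarvik Administrative Region, February 5, 2019, is inside that window, so Tarvik Administrative Region is at UTC−08:00.
13:48 UTC − 8h = 05:48 Tarvik Administrative Region.

05:48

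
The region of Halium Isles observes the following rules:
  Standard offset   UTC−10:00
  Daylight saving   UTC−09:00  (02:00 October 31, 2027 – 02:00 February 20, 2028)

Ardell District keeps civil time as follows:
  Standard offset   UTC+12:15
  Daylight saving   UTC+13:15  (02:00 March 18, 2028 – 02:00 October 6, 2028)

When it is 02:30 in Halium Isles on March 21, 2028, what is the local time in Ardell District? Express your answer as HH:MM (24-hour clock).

01:45

March 21, 2028 does not fall between 31 October 2027 and 20 February 2028, so daylight saving is not in effect and Halium Isles is at UTC−10:00.
02:30 Halium Isles + 10h = 12:30 UTC.
At the standard offset (UTC+12:15), 12:30 UTC + 12h15m = 00:45 Ardell District standard time (rolling into the next day, 22 March 2028).
The standard-time date in Ardell District, March 22, 2028, falls between 18 March and 6 October, so daylight saving is in effect and Ardell District is at UTC+13:15.
12:30 UTC + 13h15m = 01:45 Ardell District (rolling into the next day, 22 March 2028).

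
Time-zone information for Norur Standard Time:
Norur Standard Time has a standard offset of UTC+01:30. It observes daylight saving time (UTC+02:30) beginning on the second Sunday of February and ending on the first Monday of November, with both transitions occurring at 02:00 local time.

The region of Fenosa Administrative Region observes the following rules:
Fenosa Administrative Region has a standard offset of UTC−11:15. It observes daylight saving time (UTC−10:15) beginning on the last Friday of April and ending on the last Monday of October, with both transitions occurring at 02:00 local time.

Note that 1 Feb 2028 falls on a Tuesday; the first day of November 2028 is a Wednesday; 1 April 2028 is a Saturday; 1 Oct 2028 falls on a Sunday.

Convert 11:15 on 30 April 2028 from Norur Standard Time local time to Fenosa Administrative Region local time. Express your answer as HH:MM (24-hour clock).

22:30

1 February 2028 is a Tuesday, so the first Sunday is February 6 and the second is February 13.
1 November 2028 is a Wednesday, so the first Monday is November 6.
30 April 2028 falls between 13 February and 6 November, so daylight saving is in effect and Norur Standard Time is at UTC+02:30.
11:15 Norur Standard Time − 2h30m = 08:45 UTC.
1 April 2028 is a Saturday, so Fridays fall on 7, 14, 21, 28; the last is April 28.
1 October 2028 is a Sunday, so Mondays fall on 2, 9, 16, 23, 30; the last is October 30.
At the standard offset (UTC−11:15), 08:45 UTC − 11h15m = 21:30 Fenosa Administrative Region standard time (rolling into the previous day, 29 April 2028).
Daylight saving runs 28 April – 30 October; the standard-time date in Fenosa Administrative Region, 29 April 2028, is inside that window, so Fenosa Administrative Region is at UTC−10:15.
08:45 UTC − 10h15m = 22:30 Fenosa Administrative Region (rolling into the previous day, 29 April 2028).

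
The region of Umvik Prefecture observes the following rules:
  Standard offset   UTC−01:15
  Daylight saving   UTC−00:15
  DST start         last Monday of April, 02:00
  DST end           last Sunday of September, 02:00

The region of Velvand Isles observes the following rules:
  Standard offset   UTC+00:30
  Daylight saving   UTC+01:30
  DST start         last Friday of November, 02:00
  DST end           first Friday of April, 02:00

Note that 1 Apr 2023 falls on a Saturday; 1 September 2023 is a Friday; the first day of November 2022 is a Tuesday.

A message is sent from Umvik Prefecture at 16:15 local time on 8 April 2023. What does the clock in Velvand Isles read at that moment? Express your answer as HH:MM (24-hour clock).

1 April 2023 is a Saturday, so Mondays fall on 3, 10, 17, 24; the last is April 24.
1 September 2023 is a Friday, so Sundays fall on 3, 10, 17, 24; the last is September 24.
Daylight saving runs 24 April – 24 September; 8 April 2023 is outside that window, so Umvik Prefecture is on standard time at UTC−01:15.
16:15 Umvik Prefecture + 1h15m = 17:30 UTC.
1 November 2022 is a Tuesday, so Fridays fall on 4, 11, 18, 25; the last is November 25.
1 April 2023 is a Saturday, so the first Friday is April 7.
At the standard offset (UTC+00:30), 17:30 UTC + 0h30m = 18:00 Velvand Isles standard time.
The standard-time date in Velvand Isles, 8 April 2023, is outside the daylight-saving period (25 November 2022 – 7 April 2023), so Velvand Isles is on standard time, UTC+00:30.
17:30 UTC + 0h30m = 18:00 Velvand Isles.

18:00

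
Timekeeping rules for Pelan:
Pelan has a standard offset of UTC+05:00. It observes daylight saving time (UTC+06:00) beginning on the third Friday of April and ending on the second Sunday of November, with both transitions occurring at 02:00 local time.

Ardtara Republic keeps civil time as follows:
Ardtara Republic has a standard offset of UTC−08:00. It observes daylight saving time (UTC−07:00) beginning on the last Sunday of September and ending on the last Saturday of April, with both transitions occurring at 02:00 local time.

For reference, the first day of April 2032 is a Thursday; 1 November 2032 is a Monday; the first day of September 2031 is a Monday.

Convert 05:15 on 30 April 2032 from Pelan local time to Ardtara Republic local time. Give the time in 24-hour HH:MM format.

1 April 2032 is a Thursday, so the first Friday is April 2 and the third is April 16.
1 November 2032 is a Monday, so the first Sunday is November 7 and the second is November 14.
30 April 2032 falls between 16 April and 14 November, so daylight saving is in effect and Pelan is at UTC+06:00.
05:15 Pelan − 6h = 23:15 UTC (rolling into the previous day, 29 April 2032).
1 September 2031 is a Monday, so Sundays fall on 7, 14, 21, 28; the last is September 28.
1 April 2032 is a Thursday, so Saturdays fall on 3, 10, 17, 24; the last is April 24.
At the standard offset (UTC−08:00), 23:15 UTC − 8h = 15:15 Ardtara Republic standard time.
The standard-time date in Ardtara Republic, 29 April 2032, does not fall between 28 September 2031 and 24 April 2032, so daylight saving is not in effect and Ardtara Republic is at UTC−08:00.
23:15 UTC − 8h = 15:15 Ardtara Republic.

15:15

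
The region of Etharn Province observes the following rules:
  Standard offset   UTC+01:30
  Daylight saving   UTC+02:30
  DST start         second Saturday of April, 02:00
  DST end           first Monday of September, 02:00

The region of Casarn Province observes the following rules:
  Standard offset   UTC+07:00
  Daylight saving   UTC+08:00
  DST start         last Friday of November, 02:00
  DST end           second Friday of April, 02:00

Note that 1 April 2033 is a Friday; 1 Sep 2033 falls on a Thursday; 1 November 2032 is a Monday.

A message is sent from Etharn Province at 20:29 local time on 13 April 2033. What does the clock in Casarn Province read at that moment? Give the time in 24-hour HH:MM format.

1 April 2033 is a Friday, so the first Saturday is April 2 and the second is April 9.
1 September 2033 is a Thursday, so the first Monday is September 5.
Daylight saving runs 9 April – 5 September; 13 April 2033 is inside that window, so Etharn Province is at UTC+02:30.
20:29 Etharn Province − 2h30m = 17:59 UTC.
1 November 2032 is a Monday, so Fridays fall on 5, 12, 19, 26; the last is November 26.
1 April 2033 is a Friday, so the first Friday is April 1 and the second is April 8.
At the standard offset (UTC+07:00), 17:59 UTC + 7h = 00:59 Casarn Province standard time (rolling into the next day, 14 April 2033).
The standard-time date in Casarn Province, 14 April 2033, does not fall between 26 November 2032 and 8 April 2033, so daylight saving is not in effect and Casarn Province is at UTC+07:00.
17:59 UTC + 7h = 00:59 Casarn Province (rolling into the next day, 14 April 2033).

00:59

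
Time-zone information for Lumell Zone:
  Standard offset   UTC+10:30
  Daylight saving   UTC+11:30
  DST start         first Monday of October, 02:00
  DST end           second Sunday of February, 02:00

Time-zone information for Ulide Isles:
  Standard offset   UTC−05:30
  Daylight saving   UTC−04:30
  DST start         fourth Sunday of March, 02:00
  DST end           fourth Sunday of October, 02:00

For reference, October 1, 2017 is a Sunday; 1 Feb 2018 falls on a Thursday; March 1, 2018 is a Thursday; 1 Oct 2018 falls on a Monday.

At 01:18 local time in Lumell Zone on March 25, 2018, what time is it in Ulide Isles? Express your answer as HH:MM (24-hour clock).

09:18

1 October 2017 is a Sunday, so the first Monday is October 2.
1 February 2018 is a Thursday, so the first Sunday is February 4 and the second is February 11.
Daylight saving runs 2 October 2017 – 11 February 2018; March 25, 2018 is outside that window, so Lumell Zone is on standard time at UTC+10:30.
01:18 Lumell Zone − 10h30m = 14:48 UTC (rolling into the previous day, 24 March 2018).
1 March 2018 is a Thursday, so the first Sunday is March 4 and the fourth is March 25.
1 October 2018 is a Monday, so the first Sunday is October 7 and the fourth is October 28.
At the standard offset (UTC−05:30), 14:48 UTC − 5h30m = 09:18 Ulide Isles standard time.
The standard-time date in Ulide Isles, March 24, 2018, does not fall between 25 March and 28 October, so daylight saving is not in effect and Ulide Isles is at UTC−05:30.
14:48 UTC − 5h30m = 09:18 Ulide Isles.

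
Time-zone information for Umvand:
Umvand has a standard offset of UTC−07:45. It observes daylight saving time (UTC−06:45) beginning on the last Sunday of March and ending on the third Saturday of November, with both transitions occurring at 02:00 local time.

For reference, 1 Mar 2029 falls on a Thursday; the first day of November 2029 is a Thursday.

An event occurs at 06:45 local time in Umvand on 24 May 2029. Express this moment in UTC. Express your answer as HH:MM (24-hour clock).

1 March 2029 is a Thursday, so Sundays fall on 4, 11, 18, 25; the last is March 25.
1 November 2029 is a Thursday, so the first Saturday is November 3 and the third is November 17.
24 May 2029 falls between 25 March and 17 November, so daylight saving is in effect and Umvand is at UTC−06:45.
06:45 local + 6h45m = 13:30 UTC.

13:30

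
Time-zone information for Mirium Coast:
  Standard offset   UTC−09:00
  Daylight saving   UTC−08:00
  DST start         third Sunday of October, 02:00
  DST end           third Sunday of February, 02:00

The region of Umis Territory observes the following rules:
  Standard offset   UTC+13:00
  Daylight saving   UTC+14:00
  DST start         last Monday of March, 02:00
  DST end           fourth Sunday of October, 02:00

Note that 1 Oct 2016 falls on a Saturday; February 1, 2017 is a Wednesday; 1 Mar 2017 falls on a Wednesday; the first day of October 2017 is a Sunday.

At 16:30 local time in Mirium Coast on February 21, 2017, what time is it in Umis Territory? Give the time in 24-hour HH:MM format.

1 October 2016 is a Saturday, so the first Sunday is October 2 and the third is October 16.
1 February 2017 is a Wednesday, so the first Sunday is February 5 and the third is February 19.
February 21, 2017 does not fall between 16 October 2016 and 19 February 2017, so daylight saving is not in effect and Mirium Coast is at UTC−09:00.
16:30 Mirium Coast + 9h = 01:30 UTC (rolling into the next day, 22 February 2017).
1 March 2017 is a Wednesday, so Mondays fall on 6, 13, 20, 27; the last is March 27.
1 October 2017 is a Sunday, so the first Sunday is October 1 and the fourth is October 22.
At the standard offset (UTC+13:00), 01:30 UTC + 13h = 14:30 Umis Territory standard time.
The standard-time date in Umis Territory, February 22, 2017, is outside the daylight-saving period (27 March – 22 October), so Umis Territory is on standard time, UTC+13:00.
01:30 UTC + 13h = 14:30 Umis Territory.

14:30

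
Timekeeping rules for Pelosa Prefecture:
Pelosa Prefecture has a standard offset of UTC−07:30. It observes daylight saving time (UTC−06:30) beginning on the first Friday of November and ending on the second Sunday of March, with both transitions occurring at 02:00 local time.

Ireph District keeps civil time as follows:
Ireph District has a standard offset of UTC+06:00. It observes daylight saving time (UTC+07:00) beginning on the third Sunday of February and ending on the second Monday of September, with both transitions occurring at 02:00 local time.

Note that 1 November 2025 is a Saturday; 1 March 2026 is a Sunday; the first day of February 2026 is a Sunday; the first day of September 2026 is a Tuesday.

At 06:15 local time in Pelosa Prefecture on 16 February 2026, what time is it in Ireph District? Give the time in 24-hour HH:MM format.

19:45

1 November 2025 is a Saturday, so the first Friday is November 7.
1 March 2026 is a Sunday, so the first Sunday is March 1 and the second is March 8.
16 February 2026 lies within the daylight-saving period (7 November 2025 – 8 March 2026), so Pelosa Prefecture is on daylight time, UTC−06:30.
06:15 Pelosa Prefecture + 6h30m = 12:45 UTC.
1 February 2026 is a Sunday, so the first Sunday is February 1 and the third is February 15.
1 September 2026 is a Tuesday, so the first Monday is September 7 and the second is September 14.
At the standard offset (UTC+06:00), 12:45 UTC + 6h = 18:45 Ireph District standard time.
The standard-time date in Ireph District, 16 February 2026, lies within the daylight-saving period (15 February – 14 September), so Ireph District is on daylight time, UTC+07:00.
12:45 UTC + 7h = 19:45 Ireph District.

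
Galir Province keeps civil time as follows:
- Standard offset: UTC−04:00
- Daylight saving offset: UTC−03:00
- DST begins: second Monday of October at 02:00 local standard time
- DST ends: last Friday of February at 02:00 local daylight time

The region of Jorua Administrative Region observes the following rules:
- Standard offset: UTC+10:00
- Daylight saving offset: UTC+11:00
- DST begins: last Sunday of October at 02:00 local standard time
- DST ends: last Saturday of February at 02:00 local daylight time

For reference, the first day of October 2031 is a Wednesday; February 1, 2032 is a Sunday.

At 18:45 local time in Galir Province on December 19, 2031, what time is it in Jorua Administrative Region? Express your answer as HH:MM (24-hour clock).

1 October 2031 is a Wednesday, so the first Monday is October 6 and the second is October 13.
1 February 2032 is a Sunday, so Fridays fall on 6, 13, 20, 27; the last is February 27.
Daylight saving runs 13 October 2031 – 27 February 2032; December 19, 2031 is inside that window, so Galir Province is at UTC−03:00.
18:45 Galir Province + 3h = 21:45 UTC.
1 October 2031 is a Wednesday, so Sundays fall on 5, 12, 19, 26; the last is October 26.
1 February 2032 is a Sunday, so Saturdays fall on 7, 14, 21, 28; the last is February 28.
At the standard offset (UTC+10:00), 21:45 UTC + 10h = 07:45 Jorua Administrative Region standard time (rolling into the next day, 20 December 2031).
Daylight saving runs 26 October 2031 – 28 February 2032; the standard-time date in Jorua Administrative Region, December 20, 2031, is inside that window, so Jorua Administrative Region is at UTC+11:00.
21:45 UTC + 11h = 08:45 Jorua Administrative Region (rolling into the next day, 20 December 2031).

08:45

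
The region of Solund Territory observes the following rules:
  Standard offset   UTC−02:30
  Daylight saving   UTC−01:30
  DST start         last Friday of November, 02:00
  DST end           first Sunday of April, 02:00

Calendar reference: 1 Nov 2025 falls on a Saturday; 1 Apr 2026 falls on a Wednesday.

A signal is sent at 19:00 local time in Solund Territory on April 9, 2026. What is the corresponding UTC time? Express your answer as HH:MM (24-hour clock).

1 November 2025 is a Saturday, so Fridays fall on 7, 14, 21, 28; the last is November 28.
1 April 2026 is a Wednesday, so the first Sunday is April 5.
Daylight saving runs 28 November 2025 – 5 April 2026; April 9, 2026 is outside that window, so Solund Territory is on standard time at UTC−02:30.
19:00 local + 2h30m = 21:30 UTC.

21:30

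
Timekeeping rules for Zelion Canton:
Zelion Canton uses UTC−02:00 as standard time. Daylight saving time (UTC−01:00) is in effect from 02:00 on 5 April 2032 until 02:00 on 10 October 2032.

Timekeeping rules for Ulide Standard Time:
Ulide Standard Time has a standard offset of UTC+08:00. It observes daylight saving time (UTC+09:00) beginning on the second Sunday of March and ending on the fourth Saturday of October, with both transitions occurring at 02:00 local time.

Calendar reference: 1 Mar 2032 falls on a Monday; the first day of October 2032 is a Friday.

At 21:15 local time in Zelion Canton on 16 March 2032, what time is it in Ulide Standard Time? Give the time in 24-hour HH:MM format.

08:15

16 March 2032 does not fall between 5 April and 10 October, so daylight saving is not in effect and Zelion Canton is at UTC−02:00.
21:15 Zelion Canton + 2h = 23:15 UTC.
1 March 2032 is a Monday, so the first Sunday is March 7 and the second is March 14.
1 October 2032 is a Friday, so the first Saturday is October 2 and the fourth is October 23.
At the standard offset (UTC+08:00), 23:15 UTC + 8h = 07:15 Ulide Standard Time standard time (rolling into the next day, 17 March 2032).
The standard-time date in Ulide Standard Time, 17 March 2032, falls between 14 March and 23 October, so daylight saving is in effect and Ulide Standard Time is at UTC+09:00.
23:15 UTC + 9h = 08:15 Ulide Standard Time (rolling into the next day, 17 March 2032).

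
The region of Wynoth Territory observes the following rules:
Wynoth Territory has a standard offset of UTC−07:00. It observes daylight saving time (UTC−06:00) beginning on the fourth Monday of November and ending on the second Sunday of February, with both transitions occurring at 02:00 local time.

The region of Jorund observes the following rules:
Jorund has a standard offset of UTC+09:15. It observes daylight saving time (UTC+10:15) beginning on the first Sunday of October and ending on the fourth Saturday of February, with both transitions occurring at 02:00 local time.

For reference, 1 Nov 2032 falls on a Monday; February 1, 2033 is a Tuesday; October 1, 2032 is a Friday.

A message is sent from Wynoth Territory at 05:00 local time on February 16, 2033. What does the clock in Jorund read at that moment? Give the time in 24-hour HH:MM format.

1 November 2032 is a Monday, so the first Monday is November 1 and the fourth is November 22.
1 February 2033 is a Tuesday, so the first Sunday is February 6 and the second is February 13.
February 16, 2033 is outside the daylight-saving period (22 November 2032 – 13 February 2033), so Wynoth Territory is on standard time, UTC−07:00.
05:00 Wynoth Territory + 7h = 12:00 UTC.
1 October 2032 is a Friday, so the first Sunday is October 3.
1 February 2033 is a Tuesday, so the first Saturday is February 5 and the fourth is February 26.
At the standard offset (UTC+09:15), 12:00 UTC + 9h15m = 21:15 Jorund standard time.
Daylight saving runs 3 October 2032 – 26 February 2033; the standard-time date in Jorund, February 16, 2033, is inside that window, so Jorund is at UTC+10:15.
12:00 UTC + 10h15m = 22:15 Jorund.

22:15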